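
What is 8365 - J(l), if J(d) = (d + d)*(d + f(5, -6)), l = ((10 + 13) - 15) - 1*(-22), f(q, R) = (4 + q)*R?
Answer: 9805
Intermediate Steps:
f(q, R) = R*(4 + q)
l = 30 (l = (23 - 15) + 22 = 8 + 22 = 30)
J(d) = 2*d*(-54 + d) (J(d) = (d + d)*(d - 6*(4 + 5)) = (2*d)*(d - 6*9) = (2*d)*(d - 54) = (2*d)*(-54 + d) = 2*d*(-54 + d))
8365 - J(l) = 8365 - 2*30*(-54 + 30) = 8365 - 2*30*(-24) = 8365 - 1*(-1440) = 8365 + 1440 = 9805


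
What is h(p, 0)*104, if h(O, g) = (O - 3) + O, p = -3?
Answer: -936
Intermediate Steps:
h(O, g) = -3 + 2*O (h(O, g) = (-3 + O) + O = -3 + 2*O)
h(p, 0)*104 = (-3 + 2*(-3))*104 = (-3 - 6)*104 = -9*104 = -936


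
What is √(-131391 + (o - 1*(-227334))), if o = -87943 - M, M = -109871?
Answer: √117871 ≈ 343.32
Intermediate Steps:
o = 21928 (o = -87943 - 1*(-109871) = -87943 + 109871 = 21928)
√(-131391 + (o - 1*(-227334))) = √(-131391 + (21928 - 1*(-227334))) = √(-131391 + (21928 + 227334)) = √(-131391 + 249262) = √117871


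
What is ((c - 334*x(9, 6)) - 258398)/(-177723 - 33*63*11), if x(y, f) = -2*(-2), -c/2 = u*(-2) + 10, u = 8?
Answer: 14429/11144 ≈ 1.2948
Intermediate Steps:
c = 12 (c = -2*(8*(-2) + 10) = -2*(-16 + 10) = -2*(-6) = 12)
x(y, f) = 4
((c - 334*x(9, 6)) - 258398)/(-177723 - 33*63*11) = ((12 - 334*4) - 258398)/(-177723 - 33*63*11) = ((12 - 1336) - 258398)/(-177723 - 2079*11) = (-1324 - 258398)/(-177723 - 22869) = -259722/(-200592) = -259722*(-1/200592) = 14429/11144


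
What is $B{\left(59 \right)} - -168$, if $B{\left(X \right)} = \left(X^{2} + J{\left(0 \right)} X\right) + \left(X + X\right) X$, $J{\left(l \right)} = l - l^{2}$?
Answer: $10611$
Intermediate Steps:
$B{\left(X \right)} = 3 X^{2}$ ($B{\left(X \right)} = \left(X^{2} + 0 \left(1 - 0\right) X\right) + \left(X + X\right) X = \left(X^{2} + 0 \left(1 + 0\right) X\right) + 2 X X = \left(X^{2} + 0 \cdot 1 X\right) + 2 X^{2} = \left(X^{2} + 0 X\right) + 2 X^{2} = \left(X^{2} + 0\right) + 2 X^{2} = X^{2} + 2 X^{2} = 3 X^{2}$)
$B{\left(59 \right)} - -168 = 3 \cdot 59^{2} - -168 = 3 \cdot 3481 + 168 = 10443 + 168 = 10611$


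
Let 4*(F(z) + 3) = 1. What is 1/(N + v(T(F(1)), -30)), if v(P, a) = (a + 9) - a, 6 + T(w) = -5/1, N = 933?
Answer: 1/942 ≈ 0.0010616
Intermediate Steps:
F(z) = -11/4 (F(z) = -3 + (1/4)*1 = -3 + 1/4 = -11/4)
T(w) = -11 (T(w) = -6 - 5/1 = -6 - 5*1 = -6 - 5 = -11)
v(P, a) = 9 (v(P, a) = (9 + a) - a = 9)
1/(N + v(T(F(1)), -30)) = 1/(933 + 9) = 1/942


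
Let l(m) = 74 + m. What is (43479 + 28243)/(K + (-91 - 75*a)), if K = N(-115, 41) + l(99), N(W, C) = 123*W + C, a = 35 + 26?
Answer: -71722/18597 ≈ -3.8566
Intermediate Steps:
a = 61
N(W, C) = C + 123*W
K = -13931 (K = (41 + 123*(-115)) + (74 + 99) = (41 - 14145) + 173 = -14104 + 173 = -13931)
(43479 + 28243)/(K + (-91 - 75*a)) = (43479 + 28243)/(-13931 + (-91 - 75*61)) = 71722/(-13931 + (-91 - 4575)) = 71722/(-13931 - 4666) = 71722/(-18597) = 71722*(-1/18597) = -71722/18597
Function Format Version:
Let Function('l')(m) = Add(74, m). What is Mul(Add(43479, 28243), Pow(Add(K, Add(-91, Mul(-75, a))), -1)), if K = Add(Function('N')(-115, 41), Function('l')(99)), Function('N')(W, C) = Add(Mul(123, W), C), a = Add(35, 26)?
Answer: Rational(-71722, 18597) ≈ -3.8566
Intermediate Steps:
a = 61
Function('N')(W, C) = Add(C, Mul(123, W))
K = -13931 (K = Add(Add(41, Mul(123, -115)), Add(74, 99)) = Add(Add(41, -14145), 173) = Add(-14104, 173) = -13931)
Mul(Add(43479, 28243), Pow(Add(K, Add(-91, Mul(-75, a))), -1)) = Mul(Add(43479, 28243), Pow(Add(-13931, Add(-91, Mul(-75, 61))), -1)) = Mul(71722, Pow(Add(-13931, Add(-91, -4575)), -1)) = Mul(71722, Pow(Add(-13931, -4666), -1)) = Mul(71722, Pow(-18597, -1)) = Mul(71722, Rational(-1, 18597)) = Rational(-71722, 18597)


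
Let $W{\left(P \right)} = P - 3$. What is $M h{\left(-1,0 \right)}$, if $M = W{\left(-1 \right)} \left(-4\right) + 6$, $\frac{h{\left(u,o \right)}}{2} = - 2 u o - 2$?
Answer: $-88$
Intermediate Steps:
$W{\left(P \right)} = -3 + P$ ($W{\left(P \right)} = P - 3 = -3 + P$)
$h{\left(u,o \right)} = -4 - 4 o u$ ($h{\left(u,o \right)} = 2 \left(- 2 u o - 2\right) = 2 \left(- 2 o u - 2\right) = 2 \left(-2 - 2 o u\right) = -4 - 4 o u$)
$M = 22$ ($M = \left(-3 - 1\right) \left(-4\right) + 6 = \left(-4\right) \left(-4\right) + 6 = 16 + 6 = 22$)
$M h{\left(-1,0 \right)} = 22 \left(-4 - 0 \left(-1\right)\right) = 22 \left(-4 + 0\right) = 22 \left(-4\right) = -88$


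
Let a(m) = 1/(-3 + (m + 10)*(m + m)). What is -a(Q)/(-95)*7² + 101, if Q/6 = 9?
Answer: 1352896/13395 ≈ 101.00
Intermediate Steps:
Q = 54 (Q = 6*9 = 54)
a(m) = 1/(-3 + 2*m*(10 + m)) (a(m) = 1/(-3 + (10 + m)*(2*m)) = 1/(-3 + 2*m*(10 + m)))
-a(Q)/(-95)*7² + 101 = -1/((-3 + 2*54² + 20*54)*(-95))*7² + 101 = -(-1)/((-3 + 2*2916 + 1080)*95)*49 + 101 = -(-1)/((-3 + 5832 + 1080)*95)*49 + 101 = -(-1)/(6909*95)*49 + 101 = -1*(-1/656355)*49 + 101 = (1/656355)*49 + 101 = 1/13395 + 101 = 1352896/13395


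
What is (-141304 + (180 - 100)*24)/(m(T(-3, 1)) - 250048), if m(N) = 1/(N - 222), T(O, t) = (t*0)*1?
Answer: 30943248/55510657 ≈ 0.55743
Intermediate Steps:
T(O, t) = 0 (T(O, t) = 0*1 = 0)
m(N) = 1/(-222 + N)
(-141304 + (180 - 100)*24)/(m(T(-3, 1)) - 250048) = (-141304 + (180 - 100)*24)/(1/(-222 + 0) - 250048) = (-141304 + 80*24)/(1/(-222) - 250048) = (-141304 + 1920)/(-1/222 - 250048) = -139384/(-55510657/222) = -139384*(-222/55510657) = 30943248/55510657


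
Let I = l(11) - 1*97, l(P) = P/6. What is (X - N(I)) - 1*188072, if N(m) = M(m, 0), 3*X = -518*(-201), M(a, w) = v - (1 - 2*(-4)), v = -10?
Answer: -153347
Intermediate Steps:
l(P) = P/6 (l(P) = P*(⅙) = P/6)
M(a, w) = -19 (M(a, w) = -10 - (1 - 2*(-4)) = -10 - (1 + 8) = -10 - 1*9 = -10 - 9 = -19)
I = -571/6 (I = (⅙)*11 - 1*97 = 11/6 - 97 = -571/6 ≈ -95.167)
X = 34706 (X = (-518*(-201))/3 = (⅓)*104118 = 34706)
N(m) = -19
(X - N(I)) - 1*188072 = (34706 - 1*(-19)) - 1*188072 = (34706 + 19) - 188072 = 34725 - 188072 = -153347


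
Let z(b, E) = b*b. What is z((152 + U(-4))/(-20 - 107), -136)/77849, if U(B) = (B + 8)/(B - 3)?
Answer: 1123600/61525699529 ≈ 1.8262e-5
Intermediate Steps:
U(B) = (8 + B)/(-3 + B)
z(b, E) = b²
z((152 + U(-4))/(-20 - 107), -136)/77849 = ((152 + (8 - 4)/(-3 - 4))/(-20 - 107))²/77849 = ((152 + 4/(-7))/(-127))²*(1/77849) = ((152 - ⅐*4)*(-1/127))²*(1/77849) = ((152 - 4/7)*(-1/127))²*(1/77849) = ((1060/7)*(-1/127))²*(1/77849) = (-1060/889)²*(1/77849) = (1123600/790321)*(1/77849) = 1123600/61525699529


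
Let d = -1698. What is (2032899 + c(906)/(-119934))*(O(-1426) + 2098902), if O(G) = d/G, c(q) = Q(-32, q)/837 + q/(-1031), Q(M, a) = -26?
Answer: 17492491694971374665519125/4099618708893 ≈ 4.2669e+12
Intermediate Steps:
c(q) = -26/837 - q/1031 (c(q) = -26/837 + q/(-1031) = -26*1/837 + q*(-1/1031) = -26/837 - q/1031)
O(G) = -1698/G
(2032899 + c(906)/(-119934))*(O(-1426) + 2098902) = (2032899 + (-26/837 - 1/1031*906)/(-119934))*(-1698/(-1426) + 2098902) = (2032899 + (-26/837 - 906/1031)*(-1/119934))*(-1698*(-1/1426) + 2098902) = (2032899 - 785128/862947*(-1/119934))*(849/713 + 2098902) = (2032899 + 392564/51748342749)*(1496517975/713) = (105199154226491915/51748342749)*(1496517975/713) = 17492491694971374665519125/4099618708893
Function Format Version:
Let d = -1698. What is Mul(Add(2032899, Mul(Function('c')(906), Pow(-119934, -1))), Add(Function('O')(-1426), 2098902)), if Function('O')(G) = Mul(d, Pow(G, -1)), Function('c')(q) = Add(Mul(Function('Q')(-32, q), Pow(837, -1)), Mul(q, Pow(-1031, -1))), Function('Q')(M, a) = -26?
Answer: Rational(17492491694971374665519125, 4099618708893) ≈ 4.2669e+12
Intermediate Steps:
Function('c')(q) = Add(Rational(-26, 837), Mul(Rational(-1, 1031), q)) (Function('c')(q) = Add(Mul(-26, Pow(837, -1)), Mul(q, Pow(-1031, -1))) = Add(Mul(-26, Rational(1, 837)), Mul(q, Rational(-1, 1031))) = Add(Rational(-26, 837), Mul(Rational(-1, 1031), q)))
Function('O')(G) = Mul(-1698, Pow(G, -1))
Mul(Add(2032899, Mul(Function('c')(906), Pow(-119934, -1))), Add(Function('O')(-1426), 2098902)) = Mul(Add(2032899, Mul(Add(Rational(-26, 837), Mul(Rational(-1, 1031), 906)), Pow(-119934, -1))), Add(Mul(-1698, Pow(-1426, -1)), 2098902)) = Mul(Add(2032899, Mul(Add(Rational(-26, 837), Rational(-906, 1031)), Rational(-1, 119934))), Add(Mul(-1698, Rational(-1, 1426)), 2098902)) = Mul(Add(2032899, Mul(Rational(-785128, 862947), Rational(-1, 119934))), Add(Rational(849, 713), 2098902)) = Mul(Add(2032899, Rational(392564, 51748342749)), Rational(1496517975, 713)) = Mul(Rational(105199154226491915, 51748342749), Rational(1496517975, 713)) = Rational(17492491694971374665519125, 4099618708893)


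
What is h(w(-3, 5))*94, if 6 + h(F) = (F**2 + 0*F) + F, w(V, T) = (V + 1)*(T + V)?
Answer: 564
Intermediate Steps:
w(V, T) = (1 + V)*(T + V)
h(F) = -6 + F + F**2 (h(F) = -6 + ((F**2 + 0*F) + F) = -6 + ((F**2 + 0) + F) = -6 + (F**2 + F) = -6 + (F + F**2) = -6 + F + F**2)
h(w(-3, 5))*94 = (-6 + (5 - 3 + (-3)**2 + 5*(-3)) + (5 - 3 + (-3)**2 + 5*(-3))**2)*94 = (-6 + (5 - 3 + 9 - 15) + (5 - 3 + 9 - 15)**2)*94 = (-6 - 4 + (-4)**2)*94 = (-6 - 4 + 16)*94 = 6*94 = 564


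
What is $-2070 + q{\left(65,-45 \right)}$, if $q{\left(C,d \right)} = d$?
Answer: $-2115$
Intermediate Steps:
$-2070 + q{\left(65,-45 \right)} = -2070 - 45 = -2115$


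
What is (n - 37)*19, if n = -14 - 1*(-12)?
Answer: -741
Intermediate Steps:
n = -2 (n = -14 + 12 = -2)
(n - 37)*19 = (-2 - 37)*19 = -39*19 = -741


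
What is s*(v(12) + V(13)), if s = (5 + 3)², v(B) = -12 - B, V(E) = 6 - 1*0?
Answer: -1152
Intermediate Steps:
V(E) = 6 (V(E) = 6 + 0 = 6)
s = 64 (s = 8² = 64)
s*(v(12) + V(13)) = 64*((-12 - 1*12) + 6) = 64*((-12 - 12) + 6) = 64*(-24 + 6) = 64*(-18) = -1152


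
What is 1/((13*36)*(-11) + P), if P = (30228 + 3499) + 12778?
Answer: 1/41357 ≈ 2.4180e-5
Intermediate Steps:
P = 46505 (P = 33727 + 12778 = 46505)
1/((13*36)*(-11) + P) = 1/((13*36)*(-11) + 46505) = 1/(468*(-11) + 46505) = 1/(-5148 + 46505) = 1/41357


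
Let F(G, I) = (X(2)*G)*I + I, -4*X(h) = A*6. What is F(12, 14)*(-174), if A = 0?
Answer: -2436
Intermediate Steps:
X(h) = 0 (X(h) = -0*6 = -¼*0 = 0)
F(G, I) = I (F(G, I) = (0*G)*I + I = 0*I + I = 0 + I = I)
F(12, 14)*(-174) = 14*(-174) = -2436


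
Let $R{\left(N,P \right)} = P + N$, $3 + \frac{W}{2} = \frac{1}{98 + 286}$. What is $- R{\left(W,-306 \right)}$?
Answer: $\frac{59903}{192} \approx 311.99$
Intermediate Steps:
$W = - \frac{1151}{192}$ ($W = -6 + \frac{2}{98 + 286} = -6 + \frac{2}{384} = -6 + 2 \cdot \frac{1}{384} = -6 + \frac{1}{192} = - \frac{1151}{192} \approx -5.9948$)
$R{\left(N,P \right)} = N + P$
$- R{\left(W,-306 \right)} = - (- \frac{1151}{192} - 306) = \left(-1\right) \left(- \frac{59903}{192}\right) = \frac{59903}{192}$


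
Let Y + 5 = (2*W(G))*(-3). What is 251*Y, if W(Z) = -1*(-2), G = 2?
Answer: -4267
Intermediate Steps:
W(Z) = 2
Y = -17 (Y = -5 + (2*2)*(-3) = -5 + 4*(-3) = -5 - 12 = -17)
251*Y = 251*(-17) = -4267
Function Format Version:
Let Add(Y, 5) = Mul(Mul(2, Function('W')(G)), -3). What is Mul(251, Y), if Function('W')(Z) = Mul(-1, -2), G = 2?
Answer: -4267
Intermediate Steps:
Function('W')(Z) = 2
Y = -17 (Y = Add(-5, Mul(Mul(2, 2), -3)) = Add(-5, Mul(4, -3)) = Add(-5, -12) = -17)
Mul(251, Y) = Mul(251, -17) = -4267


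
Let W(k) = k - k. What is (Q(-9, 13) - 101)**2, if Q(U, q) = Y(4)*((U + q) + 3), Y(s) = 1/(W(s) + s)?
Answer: 157609/16 ≈ 9850.6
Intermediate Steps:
W(k) = 0
Y(s) = 1/s (Y(s) = 1/(0 + s) = 1/s)
Q(U, q) = 3/4 + U/4 + q/4 (Q(U, q) = ((U + q) + 3)/4 = (3 + U + q)/4 = 3/4 + U/4 + q/4)
(Q(-9, 13) - 101)**2 = ((3/4 + (1/4)*(-9) + (1/4)*13) - 101)**2 = ((3/4 - 9/4 + 13/4) - 101)**2 = (7/4 - 101)**2 = (-397/4)**2 = 157609/16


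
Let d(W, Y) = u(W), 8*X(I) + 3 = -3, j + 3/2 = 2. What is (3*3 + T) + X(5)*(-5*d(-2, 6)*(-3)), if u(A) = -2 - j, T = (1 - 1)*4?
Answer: 297/8 ≈ 37.125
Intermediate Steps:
j = ½ (j = -3/2 + 2 = ½ ≈ 0.50000)
X(I) = -¾ (X(I) = -3/8 + (⅛)*(-3) = -3/8 - 3/8 = -¾)
T = 0 (T = 0*4 = 0)
u(A) = -5/2 (u(A) = -2 - 1*½ = -2 - ½ = -5/2)
d(W, Y) = -5/2
(3*3 + T) + X(5)*(-5*d(-2, 6)*(-3)) = (3*3 + 0) - 3*(-5*(-5/2))*(-3)/4 = (9 + 0) - 75*(-3)/8 = 9 - ¾*(-75/2) = 9 + 225/8 = 297/8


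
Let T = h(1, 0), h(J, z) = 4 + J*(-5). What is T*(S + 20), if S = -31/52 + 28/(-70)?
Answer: -4941/260 ≈ -19.004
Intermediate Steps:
h(J, z) = 4 - 5*J
S = -259/260 (S = -31*1/52 + 28*(-1/70) = -31/52 - ⅖ = -259/260 ≈ -0.99615)
T = -1 (T = 4 - 5*1 = 4 - 5 = -1)
T*(S + 20) = -(-259/260 + 20) = -1*4941/260 = -4941/260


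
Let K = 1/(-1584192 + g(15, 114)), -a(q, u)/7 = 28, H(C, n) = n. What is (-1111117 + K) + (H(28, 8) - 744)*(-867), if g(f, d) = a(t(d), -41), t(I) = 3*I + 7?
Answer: -749423445941/1584388 ≈ -4.7301e+5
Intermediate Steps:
t(I) = 7 + 3*I
a(q, u) = -196 (a(q, u) = -7*28 = -196)
g(f, d) = -196
K = -1/1584388 (K = 1/(-1584192 - 196) = 1/(-1584388) = -1/1584388 ≈ -6.3116e-7)
(-1111117 + K) + (H(28, 8) - 744)*(-867) = (-1111117 - 1/1584388) + (8 - 744)*(-867) = -1760440441397/1584388 - 736*(-867) = -1760440441397/1584388 + 638112 = -749423445941/1584388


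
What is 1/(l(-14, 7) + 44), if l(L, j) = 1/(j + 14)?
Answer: 21/925 ≈ 0.022703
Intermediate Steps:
l(L, j) = 1/(14 + j)
1/(l(-14, 7) + 44) = 1/(1/(14 + 7) + 44) = 1/(1/21 + 44) = 1/(925/21) = 21/925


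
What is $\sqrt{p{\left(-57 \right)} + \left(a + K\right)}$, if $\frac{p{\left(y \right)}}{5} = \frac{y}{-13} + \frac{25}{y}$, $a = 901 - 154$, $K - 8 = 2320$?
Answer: $\frac{\sqrt{1699257495}}{741} \approx 55.63$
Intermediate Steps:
$K = 2328$ ($K = 8 + 2320 = 2328$)
$a = 747$ ($a = 901 - 154 = 747$)
$p{\left(y \right)} = \frac{125}{y} - \frac{5 y}{13}$ ($p{\left(y \right)} = 5 \left(\frac{y}{-13} + \frac{25}{y}\right) = 5 \left(y \left(- \frac{1}{13}\right) + \frac{25}{y}\right) = 5 \left(- \frac{y}{13} + \frac{25}{y}\right) = 5 \left(\frac{25}{y} - \frac{y}{13}\right) = \frac{125}{y} - \frac{5 y}{13}$)
$\sqrt{p{\left(-57 \right)} + \left(a + K\right)} = \sqrt{\left(\frac{125}{-57} - - \frac{285}{13}\right) + \left(747 + 2328\right)} = \sqrt{\left(125 \left(- \frac{1}{57}\right) + \frac{285}{13}\right) + 3075} = \sqrt{\left(- \frac{125}{57} + \frac{285}{13}\right) + 3075} = \sqrt{\frac{14620}{741} + 3075} = \sqrt{\frac{2293195}{741}} = \frac{\sqrt{1699257495}}{741}$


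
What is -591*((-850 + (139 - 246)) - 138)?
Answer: 647145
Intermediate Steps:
-591*((-850 + (139 - 246)) - 138) = -591*((-850 - 107) - 138) = -591*(-957 - 138) = -591*(-1095) = 647145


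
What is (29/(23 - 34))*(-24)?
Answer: 696/11 ≈ 63.273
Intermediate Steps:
(29/(23 - 34))*(-24) = (29/(-11))*(-24) = (29*(-1/11))*(-24) = -29/11*(-24) = 696/11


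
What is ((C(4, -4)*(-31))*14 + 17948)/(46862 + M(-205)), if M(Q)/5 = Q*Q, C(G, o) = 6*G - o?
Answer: 5796/256987 ≈ 0.022554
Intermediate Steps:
C(G, o) = -o + 6*G
M(Q) = 5*Q² (M(Q) = 5*(Q*Q) = 5*Q²)
((C(4, -4)*(-31))*14 + 17948)/(46862 + M(-205)) = (((-1*(-4) + 6*4)*(-31))*14 + 17948)/(46862 + 5*(-205)²) = (((4 + 24)*(-31))*14 + 17948)/(46862 + 5*42025) = ((28*(-31))*14 + 17948)/(46862 + 210125) = (-868*14 + 17948)/256987 = (-12152 + 17948)*(1/256987) = 5796*(1/256987) = 5796/256987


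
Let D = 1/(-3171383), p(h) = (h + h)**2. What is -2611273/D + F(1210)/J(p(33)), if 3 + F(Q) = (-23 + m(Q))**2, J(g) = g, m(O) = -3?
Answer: 36073546663235677/4356 ≈ 8.2813e+12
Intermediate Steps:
p(h) = 4*h**2 (p(h) = (2*h)**2 = 4*h**2)
D = -1/3171383 ≈ -3.1532e-7
F(Q) = 673 (F(Q) = -3 + (-23 - 3)**2 = -3 + (-26)**2 = -3 + 676 = 673)
-2611273/D + F(1210)/J(p(33)) = -2611273/(-1/3171383) + 673/((4*33**2)) = -2611273*(-3171383) + 673/((4*1089)) = 8281346800559 + 673/4356 = 36073546663235677/4356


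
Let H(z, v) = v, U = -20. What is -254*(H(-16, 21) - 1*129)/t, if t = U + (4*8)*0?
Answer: -6858/5 ≈ -1371.6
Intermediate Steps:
t = -20 (t = -20 + (4*8)*0 = -20 + 32*0 = -20 + 0 = -20)
-254*(H(-16, 21) - 1*129)/t = -254/((-20/(21 - 1*129))) = -254/((-20/(21 - 129))) = -254/((-20/(-108))) = -254/((-20*(-1/108))) = -254/5/27 = -254*27/5 = -6858/5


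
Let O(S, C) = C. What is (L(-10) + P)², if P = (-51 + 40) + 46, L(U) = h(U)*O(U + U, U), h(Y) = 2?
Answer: 225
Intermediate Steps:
L(U) = 2*U
P = 35 (P = -11 + 46 = 35)
(L(-10) + P)² = (2*(-10) + 35)² = (-20 + 35)² = 15² = 225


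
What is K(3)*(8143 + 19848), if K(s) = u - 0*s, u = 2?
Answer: 55982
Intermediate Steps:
K(s) = 2 (K(s) = 2 - 0*s = 2 - 1*0 = 2 + 0 = 2)
K(3)*(8143 + 19848) = 2*(8143 + 19848) = 2*27991 = 55982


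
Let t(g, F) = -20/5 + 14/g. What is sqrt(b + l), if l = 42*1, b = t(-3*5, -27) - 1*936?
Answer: 2*I*sqrt(50565)/15 ≈ 29.982*I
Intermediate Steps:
t(g, F) = -4 + 14/g (t(g, F) = -20*1/5 + 14/g = -4 + 14/g)
b = -14114/15 (b = (-4 + 14/((-3*5))) - 1*936 = (-4 + 14/(-15)) - 936 = (-4 + 14*(-1/15)) - 936 = (-4 - 14/15) - 936 = -74/15 - 936 = -14114/15 ≈ -940.93)
l = 42
sqrt(b + l) = sqrt(-14114/15 + 42) = sqrt(-13484/15) = 2*I*sqrt(50565)/15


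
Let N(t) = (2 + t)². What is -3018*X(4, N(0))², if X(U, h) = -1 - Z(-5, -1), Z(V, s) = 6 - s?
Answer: -193152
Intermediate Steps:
X(U, h) = -8 (X(U, h) = -1 - (6 - 1*(-1)) = -1 - (6 + 1) = -1 - 1*7 = -1 - 7 = -8)
-3018*X(4, N(0))² = -3018*(-8)² = -3018*64 = -193152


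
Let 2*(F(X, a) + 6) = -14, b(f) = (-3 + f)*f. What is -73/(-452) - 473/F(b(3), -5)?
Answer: 214745/5876 ≈ 36.546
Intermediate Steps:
b(f) = f*(-3 + f)
F(X, a) = -13 (F(X, a) = -6 + (1/2)*(-14) = -6 - 7 = -13)
-73/(-452) - 473/F(b(3), -5) = -73/(-452) - 473/(-13) = -73*(-1/452) - 473*(-1/13) = 73/452 + 473/13 = 214745/5876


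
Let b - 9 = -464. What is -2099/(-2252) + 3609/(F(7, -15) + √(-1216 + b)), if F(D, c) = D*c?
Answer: (-7907073*I + 2099*√1671)/(2252*(√1671 + 105*I)) ≈ -28.916 - 11.62*I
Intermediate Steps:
b = -455 (b = 9 - 464 = -455)
-2099/(-2252) + 3609/(F(7, -15) + √(-1216 + b)) = -2099/(-2252) + 3609/(7*(-15) + √(-1216 - 455)) = -2099*(-1/2252) + 3609/(-105 + √(-1671)) = 2099/2252 + 3609/(-105 + I*√1671)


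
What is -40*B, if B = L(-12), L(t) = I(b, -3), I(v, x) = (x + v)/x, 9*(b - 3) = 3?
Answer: 40/9 ≈ 4.4444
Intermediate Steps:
b = 10/3 (b = 3 + (1/9)*3 = 3 + 1/3 = 10/3 ≈ 3.3333)
I(v, x) = (v + x)/x
L(t) = -1/9 (L(t) = (10/3 - 3)/(-3) = -1/3*1/3 = -1/9)
B = -1/9 ≈ -0.11111
-40*B = -40*(-1/9) = 40/9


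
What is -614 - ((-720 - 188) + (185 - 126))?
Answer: 235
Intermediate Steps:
-614 - ((-720 - 188) + (185 - 126)) = -614 - (-908 + 59) = -614 - 1*(-849) = -614 + 849 = 235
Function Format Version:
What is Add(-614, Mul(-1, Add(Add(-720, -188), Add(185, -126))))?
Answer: 235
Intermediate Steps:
Add(-614, Mul(-1, Add(Add(-720, -188), Add(185, -126)))) = Add(-614, Mul(-1, Add(-908, 59))) = Add(-614, Mul(-1, -849)) = Add(-614, 849) = 235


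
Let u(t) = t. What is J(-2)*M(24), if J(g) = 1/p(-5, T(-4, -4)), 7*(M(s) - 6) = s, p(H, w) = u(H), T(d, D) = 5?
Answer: -66/35 ≈ -1.8857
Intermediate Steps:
p(H, w) = H
M(s) = 6 + s/7
J(g) = -⅕ (J(g) = 1/(-5) = -⅕)
J(-2)*M(24) = -(6 + (⅐)*24)/5 = -(6 + 24/7)/5 = -⅕*66/7 = -66/35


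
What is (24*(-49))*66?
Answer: -77616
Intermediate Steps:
(24*(-49))*66 = -1176*66 = -77616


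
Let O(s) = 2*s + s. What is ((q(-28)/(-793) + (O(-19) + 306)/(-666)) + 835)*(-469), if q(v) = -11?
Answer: -68912530477/176046 ≈ -3.9145e+5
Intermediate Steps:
O(s) = 3*s
((q(-28)/(-793) + (O(-19) + 306)/(-666)) + 835)*(-469) = ((-11/(-793) + (3*(-19) + 306)/(-666)) + 835)*(-469) = ((-11*(-1/793) + (-57 + 306)*(-1/666)) + 835)*(-469) = ((11/793 + 249*(-1/666)) + 835)*(-469) = ((11/793 - 83/222) + 835)*(-469) = (-63377/176046 + 835)*(-469) = (146935033/176046)*(-469) = -68912530477/176046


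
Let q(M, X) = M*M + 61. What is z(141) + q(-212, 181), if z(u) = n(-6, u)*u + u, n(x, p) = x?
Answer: 44300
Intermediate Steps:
q(M, X) = 61 + M² (q(M, X) = M² + 61 = 61 + M²)
z(u) = -5*u (z(u) = -6*u + u = -5*u)
z(141) + q(-212, 181) = -5*141 + (61 + (-212)²) = -705 + (61 + 44944) = -705 + 45005 = 44300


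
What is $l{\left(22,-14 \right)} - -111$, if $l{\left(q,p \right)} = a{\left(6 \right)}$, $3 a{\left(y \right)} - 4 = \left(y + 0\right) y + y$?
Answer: $\frac{379}{3} \approx 126.33$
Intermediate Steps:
$a{\left(y \right)} = \frac{4}{3} + \frac{y}{3} + \frac{y^{2}}{3}$ ($a{\left(y \right)} = \frac{4}{3} + \frac{\left(y + 0\right) y + y}{3} = \frac{4}{3} + \frac{y y + y}{3} = \frac{4}{3} + \frac{y^{2} + y}{3} = \frac{4}{3} + \frac{y + y^{2}}{3} = \frac{4}{3} + \left(\frac{y}{3} + \frac{y^{2}}{3}\right) = \frac{4}{3} + \frac{y}{3} + \frac{y^{2}}{3}$)
$l{\left(q,p \right)} = \frac{46}{3}$ ($l{\left(q,p \right)} = \frac{4}{3} + \frac{1}{3} \cdot 6 + \frac{6^{2}}{3} = \frac{4}{3} + 2 + \frac{1}{3} \cdot 36 = \frac{4}{3} + 2 + 12 = \frac{46}{3}$)
$l{\left(22,-14 \right)} - -111 = \frac{46}{3} - -111 = \frac{46}{3} + 111 = \frac{379}{3}$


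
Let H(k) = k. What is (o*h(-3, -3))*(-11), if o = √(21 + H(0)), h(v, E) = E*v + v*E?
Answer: -198*√21 ≈ -907.35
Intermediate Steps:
h(v, E) = 2*E*v (h(v, E) = E*v + E*v = 2*E*v)
o = √21 (o = √(21 + 0) = √21 ≈ 4.5826)
(o*h(-3, -3))*(-11) = (√21*(2*(-3)*(-3)))*(-11) = (√21*18)*(-11) = (18*√21)*(-11) = -198*√21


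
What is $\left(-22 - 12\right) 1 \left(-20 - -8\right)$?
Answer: $408$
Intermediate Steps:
$\left(-22 - 12\right) 1 \left(-20 - -8\right) = \left(-22 - 12\right) 1 \left(-20 + 8\right) = \left(-34\right) 1 \left(-12\right) = \left(-34\right) \left(-12\right) = 408$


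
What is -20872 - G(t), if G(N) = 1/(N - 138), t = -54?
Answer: -4007423/192 ≈ -20872.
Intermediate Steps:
G(N) = 1/(-138 + N)
-20872 - G(t) = -20872 - 1/(-138 - 54) = -20872 - 1/(-192) = -20872 - 1*(-1/192) = -20872 + 1/192 = -4007423/192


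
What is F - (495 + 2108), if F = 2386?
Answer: -217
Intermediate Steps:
F - (495 + 2108) = 2386 - (495 + 2108) = 2386 - 1*2603 = 2386 - 2603 = -217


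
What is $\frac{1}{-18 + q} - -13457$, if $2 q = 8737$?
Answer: $\frac{117089359}{8701} \approx 13457.0$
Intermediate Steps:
$q = \frac{8737}{2}$ ($q = \frac{1}{2} \cdot 8737 = \frac{8737}{2} \approx 4368.5$)
$\frac{1}{-18 + q} - -13457 = \frac{1}{-18 + \frac{8737}{2}} - -13457 = \frac{1}{\frac{8701}{2}} + 13457 = \frac{2}{8701} + 13457 = \frac{117089359}{8701}$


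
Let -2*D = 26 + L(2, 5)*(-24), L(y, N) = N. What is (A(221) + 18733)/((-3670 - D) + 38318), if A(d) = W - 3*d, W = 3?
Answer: 18073/34601 ≈ 0.52233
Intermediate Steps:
A(d) = 3 - 3*d
D = 47 (D = -(26 + 5*(-24))/2 = -(26 - 120)/2 = -½*(-94) = 47)
(A(221) + 18733)/((-3670 - D) + 38318) = ((3 - 3*221) + 18733)/((-3670 - 1*47) + 38318) = ((3 - 663) + 18733)/((-3670 - 47) + 38318) = (-660 + 18733)/(-3717 + 38318) = 18073/34601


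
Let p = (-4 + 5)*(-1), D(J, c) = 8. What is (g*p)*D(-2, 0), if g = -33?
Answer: 264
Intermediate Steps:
p = -1 (p = 1*(-1) = -1)
(g*p)*D(-2, 0) = -33*(-1)*8 = 33*8 = 264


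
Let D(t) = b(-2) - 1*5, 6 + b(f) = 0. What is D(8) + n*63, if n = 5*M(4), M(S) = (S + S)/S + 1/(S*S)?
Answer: 10219/16 ≈ 638.69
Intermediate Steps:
b(f) = -6 (b(f) = -6 + 0 = -6)
D(t) = -11 (D(t) = -6 - 1*5 = -6 - 5 = -11)
M(S) = 2 + S**(-2) (M(S) = (2*S)/S + S**(-2) = 2 + S**(-2))
n = 165/16 (n = 5*(2 + 4**(-2)) = 5*(2 + 1/16) = 5*(33/16) = 165/16 ≈ 10.313)
D(8) + n*63 = -11 + (165/16)*63 = -11 + 10395/16 = 10219/16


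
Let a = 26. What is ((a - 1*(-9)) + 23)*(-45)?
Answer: -2610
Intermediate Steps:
((a - 1*(-9)) + 23)*(-45) = ((26 - 1*(-9)) + 23)*(-45) = ((26 + 9) + 23)*(-45) = (35 + 23)*(-45) = 58*(-45) = -2610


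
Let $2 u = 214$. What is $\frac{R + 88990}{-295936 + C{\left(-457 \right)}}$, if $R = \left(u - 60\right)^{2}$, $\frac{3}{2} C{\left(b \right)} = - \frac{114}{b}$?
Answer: $- \frac{41677943}{135242676} \approx -0.30817$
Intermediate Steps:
$u = 107$ ($u = \frac{1}{2} \cdot 214 = 107$)
$C{\left(b \right)} = - \frac{76}{b}$ ($C{\left(b \right)} = \frac{2 \left(- \frac{114}{b}\right)}{3} = - \frac{76}{b}$)
$R = 2209$ ($R = \left(107 - 60\right)^{2} = 47^{2} = 2209$)
$\frac{R + 88990}{-295936 + C{\left(-457 \right)}} = \frac{2209 + 88990}{-295936 - \frac{76}{-457}} = \frac{91199}{-295936 - - \frac{76}{457}} = \frac{91199}{-295936 + \frac{76}{457}} = \frac{91199}{- \frac{135242676}{457}} = 91199 \left(- \frac{457}{135242676}\right) = - \frac{41677943}{135242676}$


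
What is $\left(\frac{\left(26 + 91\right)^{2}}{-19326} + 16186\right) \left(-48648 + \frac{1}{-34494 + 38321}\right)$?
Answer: $- \frac{19411750520330855}{24653534} \approx -7.8738 \cdot 10^{8}$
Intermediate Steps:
$\left(\frac{\left(26 + 91\right)^{2}}{-19326} + 16186\right) \left(-48648 + \frac{1}{-34494 + 38321}\right) = \left(117^{2} \left(- \frac{1}{19326}\right) + 16186\right) \left(-48648 + \frac{1}{3827}\right) = \left(13689 \left(- \frac{1}{19326}\right) + 16186\right) \left(-48648 + \frac{1}{3827}\right) = \left(- \frac{4563}{6442} + 16186\right) \left(- \frac{186175895}{3827}\right) = \frac{104265649}{6442} \left(- \frac{186175895}{3827}\right) = - \frac{19411750520330855}{24653534}$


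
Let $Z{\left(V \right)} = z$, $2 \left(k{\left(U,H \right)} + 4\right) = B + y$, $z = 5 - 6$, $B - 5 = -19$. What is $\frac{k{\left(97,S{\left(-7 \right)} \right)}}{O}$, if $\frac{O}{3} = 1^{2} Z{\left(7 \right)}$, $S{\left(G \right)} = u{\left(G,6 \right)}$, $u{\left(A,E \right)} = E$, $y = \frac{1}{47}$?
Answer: $\frac{1033}{282} \approx 3.6631$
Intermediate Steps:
$y = \frac{1}{47} \approx 0.021277$
$S{\left(G \right)} = 6$
$B = -14$ ($B = 5 - 19 = -14$)
$z = -1$
$k{\left(U,H \right)} = - \frac{1033}{94}$ ($k{\left(U,H \right)} = -4 + \frac{-14 + \frac{1}{47}}{2} = -4 + \frac{1}{2} \left(- \frac{657}{47}\right) = -4 - \frac{657}{94} = - \frac{1033}{94}$)
$Z{\left(V \right)} = -1$
$O = -3$ ($O = 3 \cdot 1^{2} \left(-1\right) = 3 \cdot 1 \left(-1\right) = 3 \left(-1\right) = -3$)
$\frac{k{\left(97,S{\left(-7 \right)} \right)}}{O} = - \frac{1033}{94 \left(-3\right)} = \left(- \frac{1033}{94}\right) \left(- \frac{1}{3}\right) = \frac{1033}{282}$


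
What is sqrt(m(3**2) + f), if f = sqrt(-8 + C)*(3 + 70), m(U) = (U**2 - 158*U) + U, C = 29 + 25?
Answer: sqrt(-1332 + 73*sqrt(46)) ≈ 28.929*I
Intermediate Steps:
C = 54
m(U) = U**2 - 157*U
f = 73*sqrt(46) (f = sqrt(-8 + 54)*(3 + 70) = sqrt(46)*73 = 73*sqrt(46) ≈ 495.11)
sqrt(m(3**2) + f) = sqrt(3**2*(-157 + 3**2) + 73*sqrt(46)) = sqrt(9*(-157 + 9) + 73*sqrt(46)) = sqrt(9*(-148) + 73*sqrt(46)) = sqrt(-1332 + 73*sqrt(46))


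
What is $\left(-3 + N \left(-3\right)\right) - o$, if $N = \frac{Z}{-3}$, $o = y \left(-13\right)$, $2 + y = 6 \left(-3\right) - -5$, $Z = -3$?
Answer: $-201$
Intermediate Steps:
$y = -15$ ($y = -2 + \left(6 \left(-3\right) - -5\right) = -2 + \left(-18 + 5\right) = -2 - 13 = -15$)
$o = 195$ ($o = \left(-15\right) \left(-13\right) = 195$)
$N = 1$ ($N = - \frac{3}{-3} = \left(-3\right) \left(- \frac{1}{3}\right) = 1$)
$\left(-3 + N \left(-3\right)\right) - o = \left(-3 + 1 \left(-3\right)\right) - 195 = \left(-3 - 3\right) - 195 = -6 - 195 = -201$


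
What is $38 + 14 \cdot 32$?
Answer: $486$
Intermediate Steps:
$38 + 14 \cdot 32 = 38 + 448 = 486$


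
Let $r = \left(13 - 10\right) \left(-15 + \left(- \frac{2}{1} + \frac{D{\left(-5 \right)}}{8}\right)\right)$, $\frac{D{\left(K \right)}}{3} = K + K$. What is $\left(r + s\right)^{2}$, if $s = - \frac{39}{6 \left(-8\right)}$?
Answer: $\frac{966289}{256} \approx 3774.6$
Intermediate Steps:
$D{\left(K \right)} = 6 K$ ($D{\left(K \right)} = 3 \left(K + K\right) = 3 \cdot 2 K = 6 K$)
$r = - \frac{249}{4}$ ($r = \left(13 - 10\right) \left(-15 + \left(- \frac{2}{1} + \frac{6 \left(-5\right)}{8}\right)\right) = 3 \left(-15 - \frac{23}{4}\right) = 3 \left(- \frac{83}{4}\right) = - \frac{249}{4} \approx -62.25$)
$s = \frac{13}{16}$ ($s = - \frac{39}{-48} = \left(-39\right) \left(- \frac{1}{48}\right) = \frac{13}{16} \approx 0.8125$)
$\left(r + s\right)^{2} = \left(- \frac{249}{4} + \frac{13}{16}\right)^{2} = \left(- \frac{983}{16}\right)^{2} = \frac{966289}{256}$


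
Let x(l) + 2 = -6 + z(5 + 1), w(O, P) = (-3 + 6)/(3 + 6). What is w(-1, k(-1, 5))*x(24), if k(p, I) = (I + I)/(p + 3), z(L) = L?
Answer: -⅔ ≈ -0.66667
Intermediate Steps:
k(p, I) = 2*I/(3 + p) (k(p, I) = (2*I)/(3 + p) = 2*I/(3 + p))
w(O, P) = ⅓ (w(O, P) = 3/9 = 3*(⅑) = ⅓)
x(l) = -2 (x(l) = -2 + (-6 + (5 + 1)) = -2 + (-6 + 6) = -2 + 0 = -2)
w(-1, k(-1, 5))*x(24) = (⅓)*(-2) = -⅔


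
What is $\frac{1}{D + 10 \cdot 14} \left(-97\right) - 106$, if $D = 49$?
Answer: $- \frac{20131}{189} \approx -106.51$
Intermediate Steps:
$\frac{1}{D + 10 \cdot 14} \left(-97\right) - 106 = \frac{1}{49 + 10 \cdot 14} \left(-97\right) - 106 = \frac{1}{49 + 140} \left(-97\right) - 106 = \frac{1}{189} \left(-97\right) - 106 = - \frac{97}{189} - 106 = - \frac{20131}{189}$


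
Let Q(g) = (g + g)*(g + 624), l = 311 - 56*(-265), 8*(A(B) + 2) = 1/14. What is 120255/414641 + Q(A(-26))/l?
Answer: 4985910289265/39402120161152 ≈ 0.12654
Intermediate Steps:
A(B) = -223/112 (A(B) = -2 + (1/8)/14 = -2 + (1/8)*(1/14) = -2 + 1/112 = -223/112)
l = 15151 (l = 311 + 14840 = 15151)
Q(g) = 2*g*(624 + g) (Q(g) = (2*g)*(624 + g) = 2*g*(624 + g))
120255/414641 + Q(A(-26))/l = 120255/414641 + (2*(-223/112)*(624 - 223/112))/15151 = 120255*(1/414641) + (2*(-223/112)*(69665/112))*(1/15151) = 120255/414641 - 15535295/6272*1/15151 = 120255/414641 - 15535295/95027072 = 4985910289265/39402120161152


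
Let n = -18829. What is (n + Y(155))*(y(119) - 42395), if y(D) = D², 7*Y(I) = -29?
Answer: 3722144688/7 ≈ 5.3174e+8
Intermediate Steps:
Y(I) = -29/7 (Y(I) = (⅐)*(-29) = -29/7)
(n + Y(155))*(y(119) - 42395) = (-18829 - 29/7)*(119² - 42395) = -131832*(14161 - 42395)/7 = -131832/7*(-28234) = 3722144688/7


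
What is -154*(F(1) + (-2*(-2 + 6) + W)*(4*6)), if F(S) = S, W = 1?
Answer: 25718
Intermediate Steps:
-154*(F(1) + (-2*(-2 + 6) + W)*(4*6)) = -154*(1 + (-2*(-2 + 6) + 1)*(4*6)) = -154*(1 + (-2*4 + 1)*24) = -154*(1 + (-8 + 1)*24) = -154*(1 - 7*24) = -154*(1 - 168) = -154*(-167) = 25718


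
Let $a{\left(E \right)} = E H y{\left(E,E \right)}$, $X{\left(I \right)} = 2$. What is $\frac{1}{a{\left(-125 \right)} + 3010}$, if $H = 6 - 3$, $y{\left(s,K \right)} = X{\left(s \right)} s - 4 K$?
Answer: $- \frac{1}{90740} \approx -1.1021 \cdot 10^{-5}$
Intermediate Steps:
$y{\left(s,K \right)} = - 4 K + 2 s$ ($y{\left(s,K \right)} = 2 s - 4 K = - 4 K + 2 s$)
$H = 3$ ($H = 6 - 3 = 3$)
$a{\left(E \right)} = - 6 E^{2}$ ($a{\left(E \right)} = E 3 \left(- 4 E + 2 E\right) = 3 E \left(- 2 E\right) = - 6 E^{2}$)
$\frac{1}{a{\left(-125 \right)} + 3010} = \frac{1}{- 6 \left(-125\right)^{2} + 3010} = \frac{1}{\left(-6\right) 15625 + 3010} = \frac{1}{-93750 + 3010} = \frac{1}{-90740} = - \frac{1}{90740}$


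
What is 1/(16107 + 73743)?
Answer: 1/89850 ≈ 1.1130e-5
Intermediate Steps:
1/(16107 + 73743) = 1/89850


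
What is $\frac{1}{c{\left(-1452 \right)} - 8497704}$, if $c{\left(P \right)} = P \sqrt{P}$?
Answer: $\frac{i}{24 \left(- 354071 i + 1331 \sqrt{3}\right)} \approx -1.1767 \cdot 10^{-7} + 7.6618 \cdot 10^{-10} i$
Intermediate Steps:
$c{\left(P \right)} = P^{\frac{3}{2}}$
$\frac{1}{c{\left(-1452 \right)} - 8497704} = \frac{1}{\left(-1452\right)^{\frac{3}{2}} - 8497704} = \frac{1}{- 31944 i \sqrt{3} - 8497704} = \frac{1}{-8497704 - 31944 i \sqrt{3}}$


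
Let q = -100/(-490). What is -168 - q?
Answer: -8242/49 ≈ -168.20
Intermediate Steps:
q = 10/49 (q = -100*(-1/490) = 10/49 ≈ 0.20408)
-168 - q = -168 - 1*10/49 = -168 - 10/49 = -8242/49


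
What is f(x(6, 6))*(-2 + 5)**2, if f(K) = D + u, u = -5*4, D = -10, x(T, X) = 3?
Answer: -270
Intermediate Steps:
u = -20
f(K) = -30 (f(K) = -10 - 20 = -30)
f(x(6, 6))*(-2 + 5)**2 = -30*(-2 + 5)**2 = -30*3**2 = -30*9 = -270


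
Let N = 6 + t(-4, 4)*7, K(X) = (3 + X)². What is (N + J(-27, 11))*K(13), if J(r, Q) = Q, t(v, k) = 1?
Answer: 6144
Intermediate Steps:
N = 13 (N = 6 + 1*7 = 6 + 7 = 13)
(N + J(-27, 11))*K(13) = (13 + 11)*(3 + 13)² = 24*16² = 24*256 = 6144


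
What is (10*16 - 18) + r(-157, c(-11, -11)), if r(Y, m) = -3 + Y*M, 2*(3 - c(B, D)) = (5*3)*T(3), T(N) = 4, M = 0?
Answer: 139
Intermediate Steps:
c(B, D) = -27 (c(B, D) = 3 - 5*3*4/2 = 3 - 15*4/2 = 3 - ½*60 = 3 - 30 = -27)
r(Y, m) = -3 (r(Y, m) = -3 + Y*0 = -3 + 0 = -3)
(10*16 - 18) + r(-157, c(-11, -11)) = (10*16 - 18) - 3 = (160 - 18) - 3 = 142 - 3 = 139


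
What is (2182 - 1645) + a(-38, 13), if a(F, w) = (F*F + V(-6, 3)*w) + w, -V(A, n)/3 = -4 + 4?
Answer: 1994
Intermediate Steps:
V(A, n) = 0 (V(A, n) = -3*(-4 + 4) = -3*0 = 0)
a(F, w) = w + F² (a(F, w) = (F*F + 0*w) + w = (F² + 0) + w = F² + w = w + F²)
(2182 - 1645) + a(-38, 13) = (2182 - 1645) + (13 + (-38)²) = 537 + (13 + 1444) = 537 + 1457 = 1994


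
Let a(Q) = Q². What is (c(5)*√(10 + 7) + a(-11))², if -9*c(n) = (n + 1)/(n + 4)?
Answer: 10673357/729 - 484*√17/27 ≈ 14567.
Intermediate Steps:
c(n) = -(1 + n)/(9*(4 + n)) (c(n) = -(n + 1)/(9*(n + 4)) = -(1 + n)/(9*(4 + n)))
(c(5)*√(10 + 7) + a(-11))² = (((-1 - 1*5)/(9*(4 + 5)))*√(10 + 7) + (-11)²)² = (((⅑)*(-1 - 5)/9)*√17 + 121)² = (((⅑)*(⅑)*(-6))*√17 + 121)² = (-2*√17/27 + 121)² = (121 - 2*√17/27)²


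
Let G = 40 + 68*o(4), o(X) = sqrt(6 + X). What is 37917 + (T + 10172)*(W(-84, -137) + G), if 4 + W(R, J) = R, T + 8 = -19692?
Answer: 495261 - 647904*sqrt(10) ≈ -1.5536e+6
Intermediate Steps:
T = -19700 (T = -8 - 19692 = -19700)
W(R, J) = -4 + R
G = 40 + 68*sqrt(10) (G = 40 + 68*sqrt(6 + 4) = 40 + 68*sqrt(10) ≈ 255.03)
37917 + (T + 10172)*(W(-84, -137) + G) = 37917 + (-19700 + 10172)*((-4 - 84) + (40 + 68*sqrt(10))) = 37917 - 9528*(-88 + (40 + 68*sqrt(10))) = 37917 - 9528*(-48 + 68*sqrt(10)) = 37917 + (457344 - 647904*sqrt(10)) = 495261 - 647904*sqrt(10)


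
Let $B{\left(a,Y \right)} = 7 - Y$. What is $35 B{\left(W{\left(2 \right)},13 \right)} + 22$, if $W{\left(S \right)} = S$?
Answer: $-188$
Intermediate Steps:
$35 B{\left(W{\left(2 \right)},13 \right)} + 22 = 35 \left(7 - 13\right) + 22 = 35 \left(-6\right) + 22 = -210 + 22 = -188$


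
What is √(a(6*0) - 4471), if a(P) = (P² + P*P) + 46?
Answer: 5*I*√177 ≈ 66.521*I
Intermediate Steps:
a(P) = 46 + 2*P² (a(P) = (P² + P²) + 46 = 2*P² + 46 = 46 + 2*P²)
√(a(6*0) - 4471) = √((46 + 2*(6*0)²) - 4471) = √((46 + 2*0²) - 4471) = √((46 + 2*0) - 4471) = √((46 + 0) - 4471) = √(46 - 4471) = √(-4425) = 5*I*√177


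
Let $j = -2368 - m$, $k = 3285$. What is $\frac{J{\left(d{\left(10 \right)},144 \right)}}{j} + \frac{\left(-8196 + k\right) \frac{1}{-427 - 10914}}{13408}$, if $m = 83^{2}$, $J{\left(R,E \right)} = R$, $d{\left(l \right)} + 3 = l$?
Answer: $- \frac{1018959769}{1407620604896} \approx -0.00072389$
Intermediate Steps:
$d{\left(l \right)} = -3 + l$
$m = 6889$
$j = -9257$ ($j = -2368 - 6889 = -9257$)
$\frac{J{\left(d{\left(10 \right)},144 \right)}}{j} + \frac{\left(-8196 + k\right) \frac{1}{-427 - 10914}}{13408} = \frac{-3 + 10}{-9257} + \frac{\left(-8196 + 3285\right) \frac{1}{-427 - 10914}}{13408} = 7 \left(- \frac{1}{9257}\right) + - \frac{4911}{-11341} \cdot \frac{1}{13408} = - \frac{7}{9257} + \left(-4911\right) \left(- \frac{1}{11341}\right) \frac{1}{13408} = - \frac{7}{9257} + \frac{4911}{11341} \cdot \frac{1}{13408} = - \frac{7}{9257} + \frac{4911}{152060128} = - \frac{1018959769}{1407620604896}$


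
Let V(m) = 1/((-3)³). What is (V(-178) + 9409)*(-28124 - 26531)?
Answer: -13884665510/27 ≈ -5.1425e+8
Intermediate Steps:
V(m) = -1/27 (V(m) = 1/(-27) = -1/27)
(V(-178) + 9409)*(-28124 - 26531) = (-1/27 + 9409)*(-28124 - 26531) = (254042/27)*(-54655) = -13884665510/27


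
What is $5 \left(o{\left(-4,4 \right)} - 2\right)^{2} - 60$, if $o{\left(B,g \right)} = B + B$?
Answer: $440$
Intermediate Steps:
$o{\left(B,g \right)} = 2 B$
$5 \left(o{\left(-4,4 \right)} - 2\right)^{2} - 60 = 5 \left(2 \left(-4\right) - 2\right)^{2} - 60 = 5 \left(-8 - 2\right)^{2} - 60 = 5 \left(-10\right)^{2} - 60 = 5 \cdot 100 - 60 = 500 - 60 = 440$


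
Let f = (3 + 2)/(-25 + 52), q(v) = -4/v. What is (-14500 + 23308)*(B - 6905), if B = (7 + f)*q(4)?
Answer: -547942744/9 ≈ -6.0882e+7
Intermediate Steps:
f = 5/27 ≈ 0.18519
B = -194/27 (B = (7 + 5/27)*(-4/4) = 194*(-4*¼)/27 = (194/27)*(-1) = -194/27 ≈ -7.1852)
(-14500 + 23308)*(B - 6905) = (-14500 + 23308)*(-194/27 - 6905) = 8808*(-186629/27) = -547942744/9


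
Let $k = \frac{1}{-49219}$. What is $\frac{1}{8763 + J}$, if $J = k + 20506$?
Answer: $\frac{49219}{1440590910} \approx 3.4166 \cdot 10^{-5}$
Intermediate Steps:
$k = - \frac{1}{49219} \approx -2.0317 \cdot 10^{-5}$
$J = \frac{1009284813}{49219}$ ($J = - \frac{1}{49219} + 20506 = \frac{1009284813}{49219} \approx 20506.0$)
$\frac{1}{8763 + J} = \frac{1}{8763 + \frac{1009284813}{49219}} = \frac{1}{\frac{1440590910}{49219}} = \frac{49219}{1440590910}$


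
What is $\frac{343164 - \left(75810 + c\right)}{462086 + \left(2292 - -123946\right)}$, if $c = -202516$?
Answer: $\frac{234935}{294162} \approx 0.79866$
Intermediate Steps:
$\frac{343164 - \left(75810 + c\right)}{462086 + \left(2292 - -123946\right)} = \frac{343164 - -126706}{462086 + \left(2292 - -123946\right)} = \frac{343164 + \left(-75810 + 202516\right)}{462086 + \left(2292 + 123946\right)} = \frac{343164 + 126706}{462086 + 126238} = \frac{469870}{588324} = 469870 \cdot \frac{1}{588324} = \frac{234935}{294162}$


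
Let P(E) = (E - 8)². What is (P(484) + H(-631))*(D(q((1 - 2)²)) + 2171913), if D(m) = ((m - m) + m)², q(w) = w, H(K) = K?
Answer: 490733108730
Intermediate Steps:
P(E) = (-8 + E)²
D(m) = m² (D(m) = (0 + m)² = m²)
(P(484) + H(-631))*(D(q((1 - 2)²)) + 2171913) = ((-8 + 484)² - 631)*(((1 - 2)²)² + 2171913) = (476² - 631)*(((-1)²)² + 2171913) = (226576 - 631)*(1² + 2171913) = 225945*(1 + 2171913) = 225945*2171914 = 490733108730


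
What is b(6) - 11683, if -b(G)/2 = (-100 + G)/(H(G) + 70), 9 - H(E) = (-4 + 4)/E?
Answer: -922769/79 ≈ -11681.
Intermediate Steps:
H(E) = 9 (H(E) = 9 - (-4 + 4)/E = 9 - 0/E = 9 - 1*0 = 9 + 0 = 9)
b(G) = 200/79 - 2*G/79 (b(G) = -2*(-100 + G)/(9 + 70) = -2*(-100 + G)/79 = -2*(-100/79 + G/79) = 200/79 - 2*G/79)
b(6) - 11683 = (200/79 - 2/79*6) - 11683 = (200/79 - 12/79) - 11683 = 188/79 - 11683 = -922769/79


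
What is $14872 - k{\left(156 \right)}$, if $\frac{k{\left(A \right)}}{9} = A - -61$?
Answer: $12919$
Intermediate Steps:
$k{\left(A \right)} = 549 + 9 A$ ($k{\left(A \right)} = 9 \left(A - -61\right) = 9 \left(A + 61\right) = 9 \left(61 + A\right) = 549 + 9 A$)
$14872 - k{\left(156 \right)} = 14872 - \left(549 + 9 \cdot 156\right) = 14872 - \left(549 + 1404\right) = 14872 - 1953 = 12919$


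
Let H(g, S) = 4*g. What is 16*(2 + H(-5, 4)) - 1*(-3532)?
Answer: 3244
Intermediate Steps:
16*(2 + H(-5, 4)) - 1*(-3532) = 16*(2 + 4*(-5)) - 1*(-3532) = 16*(2 - 20) + 3532 = 16*(-18) + 3532 = -288 + 3532 = 3244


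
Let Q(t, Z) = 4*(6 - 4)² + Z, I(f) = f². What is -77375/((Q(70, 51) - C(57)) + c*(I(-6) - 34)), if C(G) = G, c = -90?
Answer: 15475/34 ≈ 455.15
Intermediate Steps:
Q(t, Z) = 16 + Z (Q(t, Z) = 4*2² + Z = 4*4 + Z = 16 + Z)
-77375/((Q(70, 51) - C(57)) + c*(I(-6) - 34)) = -77375/(((16 + 51) - 1*57) - 90*((-6)² - 34)) = -77375/((67 - 57) - 90*(36 - 34)) = -77375/(10 - 90*2) = -77375/(10 - 180) = -77375/(-170) = -77375*(-1/170) = 15475/34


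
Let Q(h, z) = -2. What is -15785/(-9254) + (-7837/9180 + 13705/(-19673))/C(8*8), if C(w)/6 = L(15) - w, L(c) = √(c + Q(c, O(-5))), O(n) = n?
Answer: 73532871826153/43006732757190 + 16469953*√13/260252543160 ≈ 1.7100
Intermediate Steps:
L(c) = √(-2 + c) (L(c) = √(c - 2) = √(-2 + c))
C(w) = -6*w + 6*√13 (C(w) = 6*(√(-2 + 15) - w) = 6*(√13 - w) = -6*w + 6*√13)
-15785/(-9254) + (-7837/9180 + 13705/(-19673))/C(8*8) = -15785/(-9254) + (-7837/9180 + 13705/(-19673))/(-48*8 + 6*√13) = -15785*(-1/9254) + (-7837*1/9180 + 13705*(-1/19673))/(-6*64 + 6*√13) = 2255/1322 + (-461/540 - 13705/19673)/(-384 + 6*√13) = 2255/1322 - 16469953/(10623420*(-384 + 6*√13))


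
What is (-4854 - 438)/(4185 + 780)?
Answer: -1764/1655 ≈ -1.0659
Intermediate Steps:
(-4854 - 438)/(4185 + 780) = -5292/4965 = -5292*1/4965 = -1764/1655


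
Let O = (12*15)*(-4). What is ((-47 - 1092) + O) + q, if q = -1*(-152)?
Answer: -1707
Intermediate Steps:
q = 152
O = -720 (O = 180*(-4) = -720)
((-47 - 1092) + O) + q = ((-47 - 1092) - 720) + 152 = (-1139 - 720) + 152 = -1859 + 152 = -1707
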